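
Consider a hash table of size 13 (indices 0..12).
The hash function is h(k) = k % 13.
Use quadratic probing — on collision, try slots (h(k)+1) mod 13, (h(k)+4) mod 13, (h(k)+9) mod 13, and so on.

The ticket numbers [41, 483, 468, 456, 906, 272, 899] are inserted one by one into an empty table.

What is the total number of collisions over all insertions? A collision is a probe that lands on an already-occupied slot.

3

Insert 41: h=2, slot 2 empty => index 2.
Insert 483: h=2, slot 2 occupied => index 3.
Insert 468: h=0, slot 0 empty => index 0.
Insert 456: h=1, slot 1 empty => index 1.
Insert 906: h=9, slot 9 empty => index 9.
Insert 272: h=12, slot 12 empty => index 12.
Insert 899: h=2, slots 2,3 occupied => index 6.
Table: [468, 456, 41, 483, ., ., 899, ., ., 906, ., ., 272]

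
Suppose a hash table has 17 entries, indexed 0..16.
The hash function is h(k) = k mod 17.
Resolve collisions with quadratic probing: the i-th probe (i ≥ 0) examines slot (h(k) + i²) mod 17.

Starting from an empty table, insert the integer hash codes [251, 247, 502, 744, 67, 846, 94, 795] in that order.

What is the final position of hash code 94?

Insert 251: h=13, slot 13 empty → index 13.
Insert 247: h=9, slot 9 empty → index 9.
Insert 502: h=9, slot 9 occupied → index 10.
Insert 744: h=13, slot 13 occupied → index 14.
Insert 67: h=16, slot 16 empty → index 16.
Insert 846: h=13, slots 13,14 occupied → index 0.
Insert 94: h=9, slots 9,10,13 occupied → index 1.
Insert 795: h=13, slots 13,14,0 occupied → index 5.
Table: [846, 94, _, _, _, 795, _, _, _, 247, 502, _, _, 251, 744, _, 67]

1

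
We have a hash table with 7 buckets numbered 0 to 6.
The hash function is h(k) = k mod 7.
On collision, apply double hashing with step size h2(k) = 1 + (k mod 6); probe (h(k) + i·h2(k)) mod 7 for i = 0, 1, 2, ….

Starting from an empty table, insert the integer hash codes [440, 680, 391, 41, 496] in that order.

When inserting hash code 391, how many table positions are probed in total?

440: h=6 -> slot 6
680: h=1 -> slot 1
391: h=6, h2=2, probe 6,1,3 -> slot 3
41: h=6, h2=6, probe 6,5 -> slot 5
496: h=6, h2=5, probe 6,4 -> slot 4
Table: [-, 680, -, 391, 496, 41, 440]

3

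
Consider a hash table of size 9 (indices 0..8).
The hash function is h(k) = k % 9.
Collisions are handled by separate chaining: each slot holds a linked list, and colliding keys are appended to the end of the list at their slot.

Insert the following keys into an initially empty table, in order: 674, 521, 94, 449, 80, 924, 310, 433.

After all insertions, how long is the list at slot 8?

4

674 -> bucket 8
521 -> bucket 8 (collision)
94 -> bucket 4
449 -> bucket 8 (collision)
80 -> bucket 8 (collision)
924 -> bucket 6
310 -> bucket 4 (collision)
433 -> bucket 1
Final buckets:
0: ∅
1: 433
2: ∅
3: ∅
4: 94 -> 310
5: ∅
6: 924
7: ∅
8: 674 -> 521 -> 449 -> 80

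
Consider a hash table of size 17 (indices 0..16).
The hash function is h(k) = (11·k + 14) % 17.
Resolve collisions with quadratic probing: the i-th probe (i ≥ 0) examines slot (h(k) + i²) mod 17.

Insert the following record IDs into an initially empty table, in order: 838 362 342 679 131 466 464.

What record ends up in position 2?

838 hashes to 1; slot 1 is free → place at 1.
362 hashes to 1; 1 taken → place at 2.
342 hashes to 2; 2 taken → place at 3.
679 hashes to 3; 3 taken → place at 4.
131 hashes to 10; slot 10 is free → place at 10.
466 hashes to 6; slot 6 is free → place at 6.
464 hashes to 1; 1,2 taken → place at 5.
Table: [-, 838, 362, 342, 679, 464, 466, -, -, -, 131, -, -, -, -, -, -]

362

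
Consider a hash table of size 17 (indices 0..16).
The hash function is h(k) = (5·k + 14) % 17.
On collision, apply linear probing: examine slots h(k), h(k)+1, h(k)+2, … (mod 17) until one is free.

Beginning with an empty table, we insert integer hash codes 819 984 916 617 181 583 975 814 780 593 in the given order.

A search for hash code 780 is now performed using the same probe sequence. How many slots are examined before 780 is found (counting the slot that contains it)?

6

Insert 819: h=12, slot 12 empty → index 12.
Insert 984: h=4, slot 4 empty → index 4.
Insert 916: h=4, slot 4 occupied → index 5.
Insert 617: h=5, slot 5 occupied → index 6.
Insert 181: h=1, slot 1 empty → index 1.
Insert 583: h=5, slots 5,6 occupied → index 7.
Insert 975: h=10, slot 10 empty → index 10.
Insert 814: h=4, slots 4,5,6,7 occupied → index 8.
Insert 780: h=4, slots 4,5,6,7,8 occupied → index 9.
Insert 593: h=4, slots 4,5,6,7,8,9,10 occupied → index 11.
Table: [—, 181, —, —, 984, 916, 617, 583, 814, 780, 975, 593, 819, —, —, —, —]
Lookup 780: h=4, probe 4,5,6,7,8,9 → found at 9.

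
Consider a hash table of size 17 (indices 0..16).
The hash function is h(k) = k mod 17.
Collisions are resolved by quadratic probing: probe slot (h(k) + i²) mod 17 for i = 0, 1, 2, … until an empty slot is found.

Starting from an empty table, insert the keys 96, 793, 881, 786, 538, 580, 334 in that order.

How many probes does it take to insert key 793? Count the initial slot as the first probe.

Insert 96: h=11, slot 11 empty → index 11.
Insert 793: h=11, slot 11 occupied → index 12.
Insert 881: h=14, slot 14 empty → index 14.
Insert 786: h=4, slot 4 empty → index 4.
Insert 538: h=11, slots 11,12 occupied → index 15.
Insert 580: h=2, slot 2 empty → index 2.
Insert 334: h=11, slots 11,12,15 occupied → index 3.
Table: [-, -, 580, 334, 786, -, -, -, -, -, -, 96, 793, -, 881, 538, -]

2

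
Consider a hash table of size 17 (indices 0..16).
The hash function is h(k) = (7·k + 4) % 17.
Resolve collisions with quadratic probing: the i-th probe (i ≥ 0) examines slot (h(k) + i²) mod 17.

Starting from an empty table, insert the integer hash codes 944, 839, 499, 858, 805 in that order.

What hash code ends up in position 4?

805

Insert 944: h=16, slot 16 empty → index 16.
Insert 839: h=12, slot 12 empty → index 12.
Insert 499: h=12, slot 12 occupied → index 13.
Insert 858: h=9, slot 9 empty → index 9.
Insert 805: h=12, slots 12,13,16 occupied → index 4.
Table: [∅, ∅, ∅, ∅, 805, ∅, ∅, ∅, ∅, 858, ∅, ∅, 839, 499, ∅, ∅, 944]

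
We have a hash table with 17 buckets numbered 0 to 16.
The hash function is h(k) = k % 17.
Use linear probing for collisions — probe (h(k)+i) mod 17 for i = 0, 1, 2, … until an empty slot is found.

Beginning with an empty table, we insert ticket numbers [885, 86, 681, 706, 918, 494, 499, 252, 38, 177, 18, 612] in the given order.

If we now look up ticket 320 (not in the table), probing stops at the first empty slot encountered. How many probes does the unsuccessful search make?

885: h=1 → slot 1
86: h=1, probe 1,2 → slot 2
681: h=1, probe 1,2,3 → slot 3
706: h=9 → slot 9
918: h=0 → slot 0
494: h=1, probe 1,2,3,4 → slot 4
499: h=6 → slot 6
252: h=14 → slot 14
38: h=4, probe 4,5 → slot 5
177: h=7 → slot 7
18: h=1, probe 1,2,3,4,5,6,7,8 → slot 8
612: h=0, probe 0,1,2,3,4,5,6,7,8,9,10 → slot 10
Table: [918, 885, 86, 681, 494, 38, 499, 177, 18, 706, 612, -, -, -, 252, -, -]
Lookup 320: h=14, probe 14,15 → slot 15 empty, not found.

2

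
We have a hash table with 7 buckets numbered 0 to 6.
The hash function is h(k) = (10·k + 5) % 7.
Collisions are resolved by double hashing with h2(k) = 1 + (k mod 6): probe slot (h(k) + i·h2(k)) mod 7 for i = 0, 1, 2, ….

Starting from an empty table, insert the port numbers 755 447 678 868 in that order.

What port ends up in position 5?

Insert 755: h=2, slot 2 empty -> index 2.
Insert 447: h=2, h2=4, slot 2 occupied -> index 6.
Insert 678: h=2, h2=1, slot 2 occupied -> index 3.
Insert 868: h=5, slot 5 empty -> index 5.
Table: [_, _, 755, 678, _, 868, 447]

868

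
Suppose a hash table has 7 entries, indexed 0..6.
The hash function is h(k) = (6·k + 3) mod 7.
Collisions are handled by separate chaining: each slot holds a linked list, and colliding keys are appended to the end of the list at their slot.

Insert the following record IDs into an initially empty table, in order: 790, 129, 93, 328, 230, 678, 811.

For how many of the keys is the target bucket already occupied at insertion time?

4

Insert 790: h=4, bucket 4 empty → new chain.
Insert 129: h=0, bucket 0 empty → new chain.
Insert 93: h=1, bucket 1 empty → new chain.
Insert 328: h=4, bucket 4 nonempty → append to chain.
Insert 230: h=4, bucket 4 nonempty → append to chain.
Insert 678: h=4, bucket 4 nonempty → append to chain.
Insert 811: h=4, bucket 4 nonempty → append to chain.
Final buckets:
0: 129
1: 93
2: -
3: -
4: 790 -> 328 -> 230 -> 678 -> 811
5: -
6: -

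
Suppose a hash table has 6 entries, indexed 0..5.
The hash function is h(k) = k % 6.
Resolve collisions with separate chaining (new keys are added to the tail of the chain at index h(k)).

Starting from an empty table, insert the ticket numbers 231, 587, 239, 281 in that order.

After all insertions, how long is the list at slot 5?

3

Insert 231: h=3, bucket 3 empty → new chain.
Insert 587: h=5, bucket 5 empty → new chain.
Insert 239: h=5, bucket 5 nonempty → append to chain.
Insert 281: h=5, bucket 5 nonempty → append to chain.
Final buckets:
0: —
1: —
2: —
3: 231
4: —
5: 587 -> 239 -> 281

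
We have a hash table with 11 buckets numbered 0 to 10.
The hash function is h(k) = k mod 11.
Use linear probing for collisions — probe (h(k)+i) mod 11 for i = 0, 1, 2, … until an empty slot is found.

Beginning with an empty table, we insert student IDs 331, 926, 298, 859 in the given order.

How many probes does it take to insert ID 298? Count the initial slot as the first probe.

Insert 331: h=1, slot 1 empty -> index 1.
Insert 926: h=2, slot 2 empty -> index 2.
Insert 298: h=1, slots 1,2 occupied -> index 3.
Insert 859: h=1, slots 1,2,3 occupied -> index 4.
Table: [., 331, 926, 298, 859, ., ., ., ., ., .]

3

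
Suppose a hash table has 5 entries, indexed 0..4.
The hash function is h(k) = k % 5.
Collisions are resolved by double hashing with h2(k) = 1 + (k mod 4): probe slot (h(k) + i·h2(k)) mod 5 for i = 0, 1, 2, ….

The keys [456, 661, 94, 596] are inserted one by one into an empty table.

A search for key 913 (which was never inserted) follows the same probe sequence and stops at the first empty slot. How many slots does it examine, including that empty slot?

2

456 hashes to 1; slot 1 is free → place at 1.
661 hashes to 1, h2=2; 1 taken → place at 3.
94 hashes to 4; slot 4 is free → place at 4.
596 hashes to 1, h2=1; 1 taken → place at 2.
Table: [∅, 456, 596, 661, 94]
Lookup 913: h=3, h2=2, probe 3,0 → slot 0 empty, not found.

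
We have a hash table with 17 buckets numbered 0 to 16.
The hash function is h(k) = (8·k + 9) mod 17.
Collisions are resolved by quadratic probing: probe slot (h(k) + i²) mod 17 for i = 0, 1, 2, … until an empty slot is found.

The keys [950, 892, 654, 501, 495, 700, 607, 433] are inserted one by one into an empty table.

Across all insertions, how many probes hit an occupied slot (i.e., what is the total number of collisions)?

950 hashes to 10; slot 10 is free => place at 10.
892 hashes to 5; slot 5 is free => place at 5.
654 hashes to 5; 5 taken => place at 6.
501 hashes to 5; 5,6 taken => place at 9.
495 hashes to 8; slot 8 is free => place at 8.
700 hashes to 16; slot 16 is free => place at 16.
607 hashes to 3; slot 3 is free => place at 3.
433 hashes to 5; 5,6,9 taken => place at 14.
Table: [_, _, _, 607, _, 892, 654, _, 495, 501, 950, _, _, _, 433, _, 700]

6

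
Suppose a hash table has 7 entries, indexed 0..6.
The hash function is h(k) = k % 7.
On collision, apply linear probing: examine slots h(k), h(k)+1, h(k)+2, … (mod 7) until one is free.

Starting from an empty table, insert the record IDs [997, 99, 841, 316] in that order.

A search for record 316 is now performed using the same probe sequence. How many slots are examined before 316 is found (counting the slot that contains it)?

4

997 hashes to 3; slot 3 is free → place at 3.
99 hashes to 1; slot 1 is free → place at 1.
841 hashes to 1; 1 taken → place at 2.
316 hashes to 1; 1,2,3 taken → place at 4.
Table: [—, 99, 841, 997, 316, —, —]
Lookup 316: h=1, probe 1,2,3,4 → found at 4.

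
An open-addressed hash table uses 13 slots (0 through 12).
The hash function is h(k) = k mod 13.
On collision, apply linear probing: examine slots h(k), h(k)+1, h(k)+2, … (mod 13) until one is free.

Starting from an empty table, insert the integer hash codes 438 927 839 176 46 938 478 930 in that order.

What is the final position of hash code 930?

Insert 438: h=9, slot 9 empty -> index 9.
Insert 927: h=4, slot 4 empty -> index 4.
Insert 839: h=7, slot 7 empty -> index 7.
Insert 176: h=7, slot 7 occupied -> index 8.
Insert 46: h=7, slots 7,8,9 occupied -> index 10.
Insert 938: h=2, slot 2 empty -> index 2.
Insert 478: h=10, slot 10 occupied -> index 11.
Insert 930: h=7, slots 7,8,9,10,11 occupied -> index 12.
Table: [-, -, 938, -, 927, -, -, 839, 176, 438, 46, 478, 930]

12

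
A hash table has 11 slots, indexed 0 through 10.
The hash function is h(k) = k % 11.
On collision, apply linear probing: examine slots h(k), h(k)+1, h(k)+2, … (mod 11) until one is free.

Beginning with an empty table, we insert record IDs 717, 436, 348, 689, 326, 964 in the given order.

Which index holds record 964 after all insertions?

Insert 717: h=2, slot 2 empty => index 2.
Insert 436: h=7, slot 7 empty => index 7.
Insert 348: h=7, slot 7 occupied => index 8.
Insert 689: h=7, slots 7,8 occupied => index 9.
Insert 326: h=7, slots 7,8,9 occupied => index 10.
Insert 964: h=7, slots 7,8,9,10 occupied => index 0.
Table: [964, _, 717, _, _, _, _, 436, 348, 689, 326]

0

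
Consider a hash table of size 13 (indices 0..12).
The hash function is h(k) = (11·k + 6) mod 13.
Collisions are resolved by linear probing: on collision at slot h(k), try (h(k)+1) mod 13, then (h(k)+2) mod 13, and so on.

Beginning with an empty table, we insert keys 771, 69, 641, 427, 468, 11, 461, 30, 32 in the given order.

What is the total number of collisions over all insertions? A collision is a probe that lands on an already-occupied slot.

Insert 771: h=11, slot 11 empty => index 11.
Insert 69: h=11, slot 11 occupied => index 12.
Insert 641: h=11, slots 11,12 occupied => index 0.
Insert 427: h=10, slot 10 empty => index 10.
Insert 468: h=6, slot 6 empty => index 6.
Insert 11: h=10, slots 10,11,12,0 occupied => index 1.
Insert 461: h=7, slot 7 empty => index 7.
Insert 30: h=11, slots 11,12,0,1 occupied => index 2.
Insert 32: h=7, slot 7 occupied => index 8.
Table: [641, 11, 30, -, -, -, 468, 461, 32, -, 427, 771, 69]

12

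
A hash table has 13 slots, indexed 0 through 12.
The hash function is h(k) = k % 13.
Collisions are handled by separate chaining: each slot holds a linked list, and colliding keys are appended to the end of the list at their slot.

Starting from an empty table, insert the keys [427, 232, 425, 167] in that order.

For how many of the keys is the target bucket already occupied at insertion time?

427 → bucket 11
232 → bucket 11 (collision)
425 → bucket 9
167 → bucket 11 (collision)
Final buckets:
0: —
1: —
2: —
3: —
4: —
5: —
6: —
7: —
8: —
9: 425
10: —
11: 427 -> 232 -> 167
12: —

2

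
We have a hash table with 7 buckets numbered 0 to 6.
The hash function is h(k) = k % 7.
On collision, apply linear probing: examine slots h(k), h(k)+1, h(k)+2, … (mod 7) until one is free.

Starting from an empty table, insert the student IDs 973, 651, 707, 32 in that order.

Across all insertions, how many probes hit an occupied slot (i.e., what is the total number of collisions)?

3

973: h=0 → slot 0
651: h=0, probe 0,1 → slot 1
707: h=0, probe 0,1,2 → slot 2
32: h=4 → slot 4
Table: [973, 651, 707, _, 32, _, _]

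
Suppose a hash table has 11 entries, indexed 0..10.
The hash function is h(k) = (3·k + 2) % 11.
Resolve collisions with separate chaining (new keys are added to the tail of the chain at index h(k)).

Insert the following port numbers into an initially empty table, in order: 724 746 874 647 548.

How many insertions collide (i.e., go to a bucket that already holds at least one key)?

Insert 724: h=7, bucket 7 empty -> new chain.
Insert 746: h=7, bucket 7 nonempty -> append to chain.
Insert 874: h=6, bucket 6 empty -> new chain.
Insert 647: h=7, bucket 7 nonempty -> append to chain.
Insert 548: h=7, bucket 7 nonempty -> append to chain.
Final buckets:
0: ∅
1: ∅
2: ∅
3: ∅
4: ∅
5: ∅
6: 874
7: 724 -> 746 -> 647 -> 548
8: ∅
9: ∅
10: ∅

3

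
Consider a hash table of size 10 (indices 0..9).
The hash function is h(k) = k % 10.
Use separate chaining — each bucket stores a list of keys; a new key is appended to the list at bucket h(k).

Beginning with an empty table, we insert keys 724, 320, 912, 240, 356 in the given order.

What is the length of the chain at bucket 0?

2

724 → bucket 4
320 → bucket 0
912 → bucket 2
240 → bucket 0 (collision)
356 → bucket 6
Final buckets:
0: 320 -> 240
1: _
2: 912
3: _
4: 724
5: _
6: 356
7: _
8: _
9: _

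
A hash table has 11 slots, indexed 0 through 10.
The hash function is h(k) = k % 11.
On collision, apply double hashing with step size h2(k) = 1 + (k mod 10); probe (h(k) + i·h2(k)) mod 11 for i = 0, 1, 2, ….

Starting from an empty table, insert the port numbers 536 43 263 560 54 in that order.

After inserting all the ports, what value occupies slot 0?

536 hashes to 8; slot 8 is free → place at 8.
43 hashes to 10; slot 10 is free → place at 10.
263 hashes to 10, h2=4; 10 taken → place at 3.
560 hashes to 10, h2=1; 10 taken → place at 0.
54 hashes to 10, h2=5; 10 taken → place at 4.
Table: [560, —, —, 263, 54, —, —, —, 536, —, 43]

560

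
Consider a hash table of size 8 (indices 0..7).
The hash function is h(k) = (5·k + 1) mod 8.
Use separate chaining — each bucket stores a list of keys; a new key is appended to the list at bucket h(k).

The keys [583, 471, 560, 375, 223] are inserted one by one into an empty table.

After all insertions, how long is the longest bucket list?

583 → bucket 4
471 → bucket 4 (collision)
560 → bucket 1
375 → bucket 4 (collision)
223 → bucket 4 (collision)
Final buckets:
0: —
1: 560
2: —
3: —
4: 583 -> 471 -> 375 -> 223
5: —
6: —
7: —

4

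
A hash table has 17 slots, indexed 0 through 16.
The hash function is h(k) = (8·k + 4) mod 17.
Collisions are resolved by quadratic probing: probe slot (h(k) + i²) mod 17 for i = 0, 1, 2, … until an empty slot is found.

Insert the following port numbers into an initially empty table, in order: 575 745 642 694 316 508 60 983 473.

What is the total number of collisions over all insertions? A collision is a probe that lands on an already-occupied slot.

14

575: h=14 => slot 14
745: h=14, probe 14,15 => slot 15
642: h=6 => slot 6
694: h=14, probe 14,15,1 => slot 1
316: h=16 => slot 16
508: h=5 => slot 5
60: h=8 => slot 8
983: h=14, probe 14,15,1,6,13 => slot 13
473: h=14, probe 14,15,1,6,13,5,16,12 => slot 12
Table: [_, 694, _, _, _, 508, 642, _, 60, _, _, _, 473, 983, 575, 745, 316]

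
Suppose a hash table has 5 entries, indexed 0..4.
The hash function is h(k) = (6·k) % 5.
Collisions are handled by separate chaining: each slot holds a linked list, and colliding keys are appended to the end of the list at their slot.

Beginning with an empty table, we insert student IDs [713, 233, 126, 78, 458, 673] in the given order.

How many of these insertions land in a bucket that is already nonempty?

4

Insert 713: h=3, bucket 3 empty -> new chain.
Insert 233: h=3, bucket 3 nonempty -> append to chain.
Insert 126: h=1, bucket 1 empty -> new chain.
Insert 78: h=3, bucket 3 nonempty -> append to chain.
Insert 458: h=3, bucket 3 nonempty -> append to chain.
Insert 673: h=3, bucket 3 nonempty -> append to chain.
Final buckets:
0: ∅
1: 126
2: ∅
3: 713 -> 233 -> 78 -> 458 -> 673
4: ∅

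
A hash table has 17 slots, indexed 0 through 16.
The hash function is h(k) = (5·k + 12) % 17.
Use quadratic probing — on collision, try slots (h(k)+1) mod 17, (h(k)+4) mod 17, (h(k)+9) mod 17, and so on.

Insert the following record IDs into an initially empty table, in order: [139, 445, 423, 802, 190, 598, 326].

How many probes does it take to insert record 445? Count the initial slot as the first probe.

139: h=10 => slot 10
445: h=10, probe 10,11 => slot 11
423: h=2 => slot 2
802: h=10, probe 10,11,14 => slot 14
190: h=10, probe 10,11,14,2,9 => slot 9
598: h=10, probe 10,11,14,2,9,1 => slot 1
326: h=10, probe 10,11,14,2,9,1,12 => slot 12
Table: [—, 598, 423, —, —, —, —, —, —, 190, 139, 445, 326, —, 802, —, —]

2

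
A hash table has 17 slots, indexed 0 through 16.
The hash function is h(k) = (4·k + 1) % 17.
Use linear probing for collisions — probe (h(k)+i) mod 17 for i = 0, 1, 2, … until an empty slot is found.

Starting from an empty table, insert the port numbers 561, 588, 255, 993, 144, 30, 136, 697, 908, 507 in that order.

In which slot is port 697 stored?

561 hashes to 1; slot 1 is free => place at 1.
588 hashes to 7; slot 7 is free => place at 7.
255 hashes to 1; 1 taken => place at 2.
993 hashes to 12; slot 12 is free => place at 12.
144 hashes to 16; slot 16 is free => place at 16.
30 hashes to 2; 2 taken => place at 3.
136 hashes to 1; 1,2,3 taken => place at 4.
697 hashes to 1; 1,2,3,4 taken => place at 5.
908 hashes to 12; 12 taken => place at 13.
507 hashes to 6; slot 6 is free => place at 6.
Table: [—, 561, 255, 30, 136, 697, 507, 588, —, —, —, —, 993, 908, —, —, 144]

5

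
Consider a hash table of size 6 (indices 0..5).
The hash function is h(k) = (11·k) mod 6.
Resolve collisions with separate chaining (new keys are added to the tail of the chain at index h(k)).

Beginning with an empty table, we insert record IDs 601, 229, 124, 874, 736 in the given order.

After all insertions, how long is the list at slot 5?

601 → bucket 5
229 → bucket 5 (collision)
124 → bucket 2
874 → bucket 2 (collision)
736 → bucket 2 (collision)
Final buckets:
0: —
1: —
2: 124 -> 874 -> 736
3: —
4: —
5: 601 -> 229

2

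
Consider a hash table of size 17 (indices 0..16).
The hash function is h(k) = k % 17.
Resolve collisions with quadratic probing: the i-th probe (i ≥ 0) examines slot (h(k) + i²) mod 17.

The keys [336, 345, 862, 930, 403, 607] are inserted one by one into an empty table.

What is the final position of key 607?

336 hashes to 13; slot 13 is free → place at 13.
345 hashes to 5; slot 5 is free → place at 5.
862 hashes to 12; slot 12 is free → place at 12.
930 hashes to 12; 12,13 taken → place at 16.
403 hashes to 12; 12,13,16 taken → place at 4.
607 hashes to 12; 12,13,16,4 taken → place at 11.
Table: [_, _, _, _, 403, 345, _, _, _, _, _, 607, 862, 336, _, _, 930]

11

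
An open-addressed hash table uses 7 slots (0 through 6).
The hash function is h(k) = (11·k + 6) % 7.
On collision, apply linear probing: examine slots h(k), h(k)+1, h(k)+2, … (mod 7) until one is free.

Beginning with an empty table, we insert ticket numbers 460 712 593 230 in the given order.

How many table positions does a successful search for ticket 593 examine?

460 hashes to 5; slot 5 is free => place at 5.
712 hashes to 5; 5 taken => place at 6.
593 hashes to 5; 5,6 taken => place at 0.
230 hashes to 2; slot 2 is free => place at 2.
Table: [593, —, 230, —, —, 460, 712]
Lookup 593: h=5, probe 5,6,0 → found at 0.

3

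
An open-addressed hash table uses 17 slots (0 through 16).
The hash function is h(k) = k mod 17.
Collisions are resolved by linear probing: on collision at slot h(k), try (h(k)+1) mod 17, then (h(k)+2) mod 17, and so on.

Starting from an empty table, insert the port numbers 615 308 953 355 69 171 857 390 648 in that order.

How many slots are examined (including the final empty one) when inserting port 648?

615 hashes to 3; slot 3 is free → place at 3.
308 hashes to 2; slot 2 is free → place at 2.
953 hashes to 1; slot 1 is free → place at 1.
355 hashes to 15; slot 15 is free → place at 15.
69 hashes to 1; 1,2,3 taken → place at 4.
171 hashes to 1; 1,2,3,4 taken → place at 5.
857 hashes to 7; slot 7 is free → place at 7.
390 hashes to 16; slot 16 is free → place at 16.
648 hashes to 2; 2,3,4,5 taken → place at 6.
Table: [_, 953, 308, 615, 69, 171, 648, 857, _, _, _, _, _, _, _, 355, 390]

5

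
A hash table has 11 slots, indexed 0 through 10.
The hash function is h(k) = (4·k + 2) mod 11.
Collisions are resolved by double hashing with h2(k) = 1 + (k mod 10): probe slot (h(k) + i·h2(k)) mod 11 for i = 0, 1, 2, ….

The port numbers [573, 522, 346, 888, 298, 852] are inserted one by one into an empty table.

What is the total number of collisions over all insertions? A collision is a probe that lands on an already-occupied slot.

3

573: h=6 -> slot 6
522: h=0 -> slot 0
346: h=0, h2=7, probe 0,7 -> slot 7
888: h=1 -> slot 1
298: h=6, h2=9, probe 6,4 -> slot 4
852: h=0, h2=3, probe 0,3 -> slot 3
Table: [522, 888, -, 852, 298, -, 573, 346, -, -, -]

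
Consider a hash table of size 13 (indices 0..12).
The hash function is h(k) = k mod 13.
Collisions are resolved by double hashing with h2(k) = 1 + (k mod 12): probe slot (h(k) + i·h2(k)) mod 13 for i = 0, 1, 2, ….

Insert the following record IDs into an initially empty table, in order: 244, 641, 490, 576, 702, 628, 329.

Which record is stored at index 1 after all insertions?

628

Insert 244: h=10, slot 10 empty → index 10.
Insert 641: h=4, slot 4 empty → index 4.
Insert 490: h=9, slot 9 empty → index 9.
Insert 576: h=4, h2=1, slot 4 occupied → index 5.
Insert 702: h=0, slot 0 empty → index 0.
Insert 628: h=4, h2=5, slots 4,9 occupied → index 1.
Insert 329: h=4, h2=6, slots 4,10 occupied → index 3.
Table: [702, 628, -, 329, 641, 576, -, -, -, 490, 244, -, -]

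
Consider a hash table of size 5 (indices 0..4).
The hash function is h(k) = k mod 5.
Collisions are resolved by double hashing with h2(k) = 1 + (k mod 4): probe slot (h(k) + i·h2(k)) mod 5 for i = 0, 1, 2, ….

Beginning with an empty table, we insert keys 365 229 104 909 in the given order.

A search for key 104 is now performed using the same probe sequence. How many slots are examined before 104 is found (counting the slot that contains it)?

3

365 hashes to 0; slot 0 is free → place at 0.
229 hashes to 4; slot 4 is free → place at 4.
104 hashes to 4, h2=1; 4,0 taken → place at 1.
909 hashes to 4, h2=2; 4,1 taken → place at 3.
Table: [365, 104, ., 909, 229]
Lookup 104: h=4, h2=1, probe 4,0,1 → found at 1.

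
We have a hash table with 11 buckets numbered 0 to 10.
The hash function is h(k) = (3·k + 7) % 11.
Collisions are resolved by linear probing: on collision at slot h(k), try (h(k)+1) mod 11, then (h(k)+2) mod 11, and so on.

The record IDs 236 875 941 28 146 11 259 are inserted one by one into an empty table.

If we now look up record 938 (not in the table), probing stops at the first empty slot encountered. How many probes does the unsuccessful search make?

5

Insert 236: h=0, slot 0 empty -> index 0.
Insert 875: h=3, slot 3 empty -> index 3.
Insert 941: h=3, slot 3 occupied -> index 4.
Insert 28: h=3, slots 3,4 occupied -> index 5.
Insert 146: h=5, slot 5 occupied -> index 6.
Insert 11: h=7, slot 7 empty -> index 7.
Insert 259: h=3, slots 3,4,5,6,7 occupied -> index 8.
Table: [236, ., ., 875, 941, 28, 146, 11, 259, ., .]
Lookup 938: h=5, probe 5,6,7,8,9 → slot 9 empty, not found.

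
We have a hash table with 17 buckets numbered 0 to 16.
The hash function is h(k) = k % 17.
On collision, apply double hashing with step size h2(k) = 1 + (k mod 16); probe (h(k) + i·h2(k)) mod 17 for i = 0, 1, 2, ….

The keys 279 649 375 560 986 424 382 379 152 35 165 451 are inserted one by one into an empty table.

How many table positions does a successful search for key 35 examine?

Insert 279: h=7, slot 7 empty -> index 7.
Insert 649: h=3, slot 3 empty -> index 3.
Insert 375: h=1, slot 1 empty -> index 1.
Insert 560: h=16, slot 16 empty -> index 16.
Insert 986: h=0, slot 0 empty -> index 0.
Insert 424: h=16, h2=9, slot 16 occupied -> index 8.
Insert 382: h=8, h2=15, slot 8 occupied -> index 6.
Insert 379: h=5, slot 5 empty -> index 5.
Insert 152: h=16, h2=9, slots 16,8,0 occupied -> index 9.
Insert 35: h=1, h2=4, slots 1,5,9 occupied -> index 13.
Insert 165: h=12, slot 12 empty -> index 12.
Insert 451: h=9, h2=4, slots 9,13,0 occupied -> index 4.
Table: [986, 375, _, 649, 451, 379, 382, 279, 424, 152, _, _, 165, 35, _, _, 560]
Lookup 35: h=1, h2=4, probe 1,5,9,13 → found at 13.

4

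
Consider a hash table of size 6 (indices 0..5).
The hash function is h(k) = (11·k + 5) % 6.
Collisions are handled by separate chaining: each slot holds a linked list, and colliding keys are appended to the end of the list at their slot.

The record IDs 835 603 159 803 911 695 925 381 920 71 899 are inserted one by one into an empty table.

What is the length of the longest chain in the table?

Insert 835: h=4, bucket 4 empty -> new chain.
Insert 603: h=2, bucket 2 empty -> new chain.
Insert 159: h=2, bucket 2 nonempty -> append to chain.
Insert 803: h=0, bucket 0 empty -> new chain.
Insert 911: h=0, bucket 0 nonempty -> append to chain.
Insert 695: h=0, bucket 0 nonempty -> append to chain.
Insert 925: h=4, bucket 4 nonempty -> append to chain.
Insert 381: h=2, bucket 2 nonempty -> append to chain.
Insert 920: h=3, bucket 3 empty -> new chain.
Insert 71: h=0, bucket 0 nonempty -> append to chain.
Insert 899: h=0, bucket 0 nonempty -> append to chain.
Final buckets:
0: 803 -> 911 -> 695 -> 71 -> 899
1: .
2: 603 -> 159 -> 381
3: 920
4: 835 -> 925
5: .

5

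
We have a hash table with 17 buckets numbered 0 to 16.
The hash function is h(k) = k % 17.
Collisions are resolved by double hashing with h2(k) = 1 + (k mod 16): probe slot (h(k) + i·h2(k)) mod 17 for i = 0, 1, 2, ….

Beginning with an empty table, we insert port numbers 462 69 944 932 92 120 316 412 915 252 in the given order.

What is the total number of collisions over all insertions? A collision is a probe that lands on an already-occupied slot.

Insert 462: h=3, slot 3 empty => index 3.
Insert 69: h=1, slot 1 empty => index 1.
Insert 944: h=9, slot 9 empty => index 9.
Insert 932: h=14, slot 14 empty => index 14.
Insert 92: h=7, slot 7 empty => index 7.
Insert 120: h=1, h2=9, slot 1 occupied => index 10.
Insert 316: h=10, h2=13, slot 10 occupied => index 6.
Insert 412: h=4, slot 4 empty => index 4.
Insert 915: h=14, h2=4, slots 14,1 occupied => index 5.
Insert 252: h=14, h2=13, slots 14,10,6 occupied => index 2.
Table: [_, 69, 252, 462, 412, 915, 316, 92, _, 944, 120, _, _, _, 932, _, _]

7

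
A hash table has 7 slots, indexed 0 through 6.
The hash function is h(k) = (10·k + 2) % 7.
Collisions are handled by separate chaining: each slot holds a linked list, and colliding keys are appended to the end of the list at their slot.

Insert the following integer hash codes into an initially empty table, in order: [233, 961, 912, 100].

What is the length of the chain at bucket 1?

Insert 233: h=1, bucket 1 empty → new chain.
Insert 961: h=1, bucket 1 nonempty → append to chain.
Insert 912: h=1, bucket 1 nonempty → append to chain.
Insert 100: h=1, bucket 1 nonempty → append to chain.
Final buckets:
0: _
1: 233 -> 961 -> 912 -> 100
2: _
3: _
4: _
5: _
6: _

4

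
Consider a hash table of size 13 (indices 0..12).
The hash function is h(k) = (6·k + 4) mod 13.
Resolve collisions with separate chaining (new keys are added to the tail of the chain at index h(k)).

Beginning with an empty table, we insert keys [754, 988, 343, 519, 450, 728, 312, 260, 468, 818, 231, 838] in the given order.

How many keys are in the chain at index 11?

754 → bucket 4
988 → bucket 4 (collision)
343 → bucket 8
519 → bucket 11
450 → bucket 0
728 → bucket 4 (collision)
312 → bucket 4 (collision)
260 → bucket 4 (collision)
468 → bucket 4 (collision)
818 → bucket 11 (collision)
231 → bucket 12
838 → bucket 1
Final buckets:
0: 450
1: 838
2: ∅
3: ∅
4: 754 -> 988 -> 728 -> 312 -> 260 -> 468
5: ∅
6: ∅
7: ∅
8: 343
9: ∅
10: ∅
11: 519 -> 818
12: 231

2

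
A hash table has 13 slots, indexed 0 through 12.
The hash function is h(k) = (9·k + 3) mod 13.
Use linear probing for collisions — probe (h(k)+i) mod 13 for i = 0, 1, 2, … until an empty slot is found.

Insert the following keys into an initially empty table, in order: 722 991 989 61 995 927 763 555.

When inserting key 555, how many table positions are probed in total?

722 hashes to 1; slot 1 is free => place at 1.
991 hashes to 4; slot 4 is free => place at 4.
989 hashes to 12; slot 12 is free => place at 12.
61 hashes to 6; slot 6 is free => place at 6.
995 hashes to 1; 1 taken => place at 2.
927 hashes to 0; slot 0 is free => place at 0.
763 hashes to 6; 6 taken => place at 7.
555 hashes to 6; 6,7 taken => place at 8.
Table: [927, 722, 995, -, 991, -, 61, 763, 555, -, -, -, 989]

3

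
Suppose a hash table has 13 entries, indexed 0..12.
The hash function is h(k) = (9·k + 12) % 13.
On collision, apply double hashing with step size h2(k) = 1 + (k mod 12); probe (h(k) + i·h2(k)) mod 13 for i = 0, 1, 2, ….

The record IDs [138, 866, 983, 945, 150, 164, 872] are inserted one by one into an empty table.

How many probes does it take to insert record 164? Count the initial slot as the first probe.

138 hashes to 6; slot 6 is free -> place at 6.
866 hashes to 6, h2=3; 6 taken -> place at 9.
983 hashes to 6, h2=12; 6 taken -> place at 5.
945 hashes to 2; slot 2 is free -> place at 2.
150 hashes to 10; slot 10 is free -> place at 10.
164 hashes to 6, h2=9; 6,2 taken -> place at 11.
872 hashes to 8; slot 8 is free -> place at 8.
Table: [—, —, 945, —, —, 983, 138, —, 872, 866, 150, 164, —]

3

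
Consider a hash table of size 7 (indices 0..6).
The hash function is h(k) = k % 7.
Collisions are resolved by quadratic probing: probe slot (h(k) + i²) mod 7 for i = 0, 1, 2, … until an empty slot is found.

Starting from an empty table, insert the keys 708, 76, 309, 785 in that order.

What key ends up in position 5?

708 hashes to 1; slot 1 is free → place at 1.
76 hashes to 6; slot 6 is free → place at 6.
309 hashes to 1; 1 taken → place at 2.
785 hashes to 1; 1,2 taken → place at 5.
Table: [∅, 708, 309, ∅, ∅, 785, 76]

785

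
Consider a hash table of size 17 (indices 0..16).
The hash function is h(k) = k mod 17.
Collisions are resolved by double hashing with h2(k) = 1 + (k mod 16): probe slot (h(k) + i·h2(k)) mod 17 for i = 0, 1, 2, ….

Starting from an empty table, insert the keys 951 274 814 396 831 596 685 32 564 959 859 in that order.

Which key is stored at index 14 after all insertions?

831

951 hashes to 16; slot 16 is free → place at 16.
274 hashes to 2; slot 2 is free → place at 2.
814 hashes to 15; slot 15 is free → place at 15.
396 hashes to 5; slot 5 is free → place at 5.
831 hashes to 15, h2=16; 15 taken → place at 14.
596 hashes to 1; slot 1 is free → place at 1.
685 hashes to 5, h2=14; 5,2,16 taken → place at 13.
32 hashes to 15, h2=1; 15,16 taken → place at 0.
564 hashes to 3; slot 3 is free → place at 3.
959 hashes to 7; slot 7 is free → place at 7.
859 hashes to 9; slot 9 is free → place at 9.
Table: [32, 596, 274, 564, ∅, 396, ∅, 959, ∅, 859, ∅, ∅, ∅, 685, 831, 814, 951]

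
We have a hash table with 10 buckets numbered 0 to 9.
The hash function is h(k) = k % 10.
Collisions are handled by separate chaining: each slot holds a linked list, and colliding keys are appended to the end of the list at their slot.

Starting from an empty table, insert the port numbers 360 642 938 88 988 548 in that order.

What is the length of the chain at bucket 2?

1

360 -> bucket 0
642 -> bucket 2
938 -> bucket 8
88 -> bucket 8 (collision)
988 -> bucket 8 (collision)
548 -> bucket 8 (collision)
Final buckets:
0: 360
1: _
2: 642
3: _
4: _
5: _
6: _
7: _
8: 938 -> 88 -> 988 -> 548
9: _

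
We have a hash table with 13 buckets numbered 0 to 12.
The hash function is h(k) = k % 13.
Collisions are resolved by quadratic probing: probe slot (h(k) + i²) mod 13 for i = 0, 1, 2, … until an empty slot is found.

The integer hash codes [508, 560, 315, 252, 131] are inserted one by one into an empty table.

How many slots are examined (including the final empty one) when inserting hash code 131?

508 hashes to 1; slot 1 is free → place at 1.
560 hashes to 1; 1 taken → place at 2.
315 hashes to 3; slot 3 is free → place at 3.
252 hashes to 5; slot 5 is free → place at 5.
131 hashes to 1; 1,2,5 taken → place at 10.
Table: [_, 508, 560, 315, _, 252, _, _, _, _, 131, _, _]

4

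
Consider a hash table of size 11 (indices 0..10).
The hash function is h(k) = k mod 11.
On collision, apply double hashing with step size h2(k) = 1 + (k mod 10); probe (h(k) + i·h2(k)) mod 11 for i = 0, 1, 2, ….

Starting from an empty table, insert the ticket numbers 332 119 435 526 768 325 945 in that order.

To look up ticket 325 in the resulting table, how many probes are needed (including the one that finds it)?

332 hashes to 2; slot 2 is free -> place at 2.
119 hashes to 9; slot 9 is free -> place at 9.
435 hashes to 6; slot 6 is free -> place at 6.
526 hashes to 9, h2=7; 9 taken -> place at 5.
768 hashes to 9, h2=9; 9 taken -> place at 7.
325 hashes to 6, h2=6; 6 taken -> place at 1.
945 hashes to 10; slot 10 is free -> place at 10.
Table: [-, 325, 332, -, -, 526, 435, 768, -, 119, 945]
Lookup 325: h=6, h2=6, probe 6,1 → found at 1.

2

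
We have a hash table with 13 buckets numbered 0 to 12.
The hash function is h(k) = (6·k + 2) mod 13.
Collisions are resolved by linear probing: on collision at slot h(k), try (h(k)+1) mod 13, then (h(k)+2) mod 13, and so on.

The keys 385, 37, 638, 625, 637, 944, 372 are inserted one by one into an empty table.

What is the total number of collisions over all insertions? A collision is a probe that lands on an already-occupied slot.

385: h=11 => slot 11
37: h=3 => slot 3
638: h=8 => slot 8
625: h=8, probe 8,9 => slot 9
637: h=2 => slot 2
944: h=11, probe 11,12 => slot 12
372: h=11, probe 11,12,0 => slot 0
Table: [372, —, 637, 37, —, —, —, —, 638, 625, —, 385, 944]

4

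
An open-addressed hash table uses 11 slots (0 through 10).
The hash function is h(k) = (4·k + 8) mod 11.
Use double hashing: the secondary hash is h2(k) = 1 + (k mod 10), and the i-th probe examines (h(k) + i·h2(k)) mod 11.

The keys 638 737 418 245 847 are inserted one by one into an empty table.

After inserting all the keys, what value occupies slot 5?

Insert 638: h=8, slot 8 empty → index 8.
Insert 737: h=8, h2=8, slot 8 occupied → index 5.
Insert 418: h=8, h2=9, slot 8 occupied → index 6.
Insert 245: h=9, slot 9 empty → index 9.
Insert 847: h=8, h2=8, slots 8,5 occupied → index 2.
Table: [-, -, 847, -, -, 737, 418, -, 638, 245, -]

737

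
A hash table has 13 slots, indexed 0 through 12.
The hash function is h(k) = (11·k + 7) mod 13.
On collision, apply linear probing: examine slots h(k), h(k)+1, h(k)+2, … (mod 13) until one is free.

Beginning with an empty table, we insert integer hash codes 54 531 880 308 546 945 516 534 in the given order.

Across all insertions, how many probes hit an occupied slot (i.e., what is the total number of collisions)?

12

54: h=3 -> slot 3
531: h=11 -> slot 11
880: h=2 -> slot 2
308: h=2, probe 2,3,4 -> slot 4
546: h=7 -> slot 7
945: h=2, probe 2,3,4,5 -> slot 5
516: h=2, probe 2,3,4,5,6 -> slot 6
534: h=5, probe 5,6,7,8 -> slot 8
Table: [—, —, 880, 54, 308, 945, 516, 546, 534, —, —, 531, —]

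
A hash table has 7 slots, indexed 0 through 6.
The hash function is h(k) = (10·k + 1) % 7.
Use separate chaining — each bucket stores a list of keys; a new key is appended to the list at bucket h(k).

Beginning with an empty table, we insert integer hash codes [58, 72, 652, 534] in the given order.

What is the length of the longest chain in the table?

3

58 -> bucket 0
72 -> bucket 0 (collision)
652 -> bucket 4
534 -> bucket 0 (collision)
Final buckets:
0: 58 -> 72 -> 534
1: —
2: —
3: —
4: 652
5: —
6: —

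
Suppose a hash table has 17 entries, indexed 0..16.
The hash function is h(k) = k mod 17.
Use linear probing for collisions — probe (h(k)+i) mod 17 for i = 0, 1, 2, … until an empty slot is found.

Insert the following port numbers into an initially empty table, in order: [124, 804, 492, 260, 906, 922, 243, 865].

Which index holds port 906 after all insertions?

124 hashes to 5; slot 5 is free → place at 5.
804 hashes to 5; 5 taken → place at 6.
492 hashes to 16; slot 16 is free → place at 16.
260 hashes to 5; 5,6 taken → place at 7.
906 hashes to 5; 5,6,7 taken → place at 8.
922 hashes to 4; slot 4 is free → place at 4.
243 hashes to 5; 5,6,7,8 taken → place at 9.
865 hashes to 15; slot 15 is free → place at 15.
Table: [., ., ., ., 922, 124, 804, 260, 906, 243, ., ., ., ., ., 865, 492]

8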